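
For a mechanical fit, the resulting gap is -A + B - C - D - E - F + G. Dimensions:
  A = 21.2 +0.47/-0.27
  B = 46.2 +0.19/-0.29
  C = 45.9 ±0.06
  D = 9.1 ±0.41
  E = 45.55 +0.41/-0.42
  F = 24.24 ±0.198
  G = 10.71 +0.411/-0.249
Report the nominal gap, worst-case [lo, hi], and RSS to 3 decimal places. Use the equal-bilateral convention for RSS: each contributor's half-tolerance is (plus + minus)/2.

Stack each dimension's contribution:
  -A: nom -21.200 → Σnom=-21.200; wc +0.270/-0.470 → slack +0.270/-0.470; half-tol=0.370, Σhalf²=0.136900
  +B: nom +46.200 → Σnom=25.000; wc +0.190/-0.290 → slack +0.460/-0.760; half-tol=0.240, Σhalf²=0.194500
  -C: nom -45.900 → Σnom=-20.900; wc +0.060/-0.060 → slack +0.520/-0.820; half-tol=0.060, Σhalf²=0.198100
  -D: nom -9.100 → Σnom=-30.000; wc +0.410/-0.410 → slack +0.930/-1.230; half-tol=0.410, Σhalf²=0.366200
  -E: nom -45.550 → Σnom=-75.550; wc +0.420/-0.410 → slack +1.350/-1.640; half-tol=0.415, Σhalf²=0.538425
  -F: nom -24.240 → Σnom=-99.790; wc +0.198/-0.198 → slack +1.548/-1.838; half-tol=0.198, Σhalf²=0.577629
  +G: nom +10.710 → Σnom=-89.080; wc +0.411/-0.249 → slack +1.959/-2.087; half-tol=0.330, Σhalf²=0.686529
Nominal = -89.080. Worst-case = [-89.080 - 2.087, -89.080 + 1.959] = [-91.167, -87.121]. RSS = √0.686529 = 0.829.

nominal=-89.080 wc=[-91.167,-87.121] rss=0.829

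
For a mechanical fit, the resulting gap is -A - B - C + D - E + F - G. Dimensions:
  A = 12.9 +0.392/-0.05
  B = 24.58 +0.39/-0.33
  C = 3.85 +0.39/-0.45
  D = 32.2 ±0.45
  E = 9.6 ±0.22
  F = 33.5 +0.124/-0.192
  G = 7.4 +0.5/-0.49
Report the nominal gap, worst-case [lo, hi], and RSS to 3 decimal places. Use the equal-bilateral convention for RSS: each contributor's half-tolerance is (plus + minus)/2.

Stack each dimension's contribution:
  -A: nom -12.900 → Σnom=-12.900; wc +0.050/-0.392 → slack +0.050/-0.392; half-tol=0.221, Σhalf²=0.048841
  -B: nom -24.580 → Σnom=-37.480; wc +0.330/-0.390 → slack +0.380/-0.782; half-tol=0.360, Σhalf²=0.178441
  -C: nom -3.850 → Σnom=-41.330; wc +0.450/-0.390 → slack +0.830/-1.172; half-tol=0.420, Σhalf²=0.354841
  +D: nom +32.200 → Σnom=-9.130; wc +0.450/-0.450 → slack +1.280/-1.622; half-tol=0.450, Σhalf²=0.557341
  -E: nom -9.600 → Σnom=-18.730; wc +0.220/-0.220 → slack +1.500/-1.842; half-tol=0.220, Σhalf²=0.605741
  +F: nom +33.500 → Σnom=14.770; wc +0.124/-0.192 → slack +1.624/-2.034; half-tol=0.158, Σhalf²=0.630705
  -G: nom -7.400 → Σnom=7.370; wc +0.490/-0.500 → slack +2.114/-2.534; half-tol=0.495, Σhalf²=0.875730
Nominal = 7.370. Worst-case = [7.370 - 2.534, 7.370 + 2.114] = [4.836, 9.484]. RSS = √0.875730 = 0.936.

nominal=7.370 wc=[4.836,9.484] rss=0.936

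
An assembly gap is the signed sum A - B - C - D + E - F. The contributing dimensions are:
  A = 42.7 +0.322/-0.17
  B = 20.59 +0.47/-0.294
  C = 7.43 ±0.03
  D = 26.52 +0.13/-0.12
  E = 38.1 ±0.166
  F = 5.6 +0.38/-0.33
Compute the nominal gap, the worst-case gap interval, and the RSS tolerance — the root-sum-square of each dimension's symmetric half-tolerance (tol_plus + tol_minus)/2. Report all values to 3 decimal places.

Stack each dimension's contribution:
  +A: nom +42.700 → Σnom=42.700; wc +0.322/-0.170 → slack +0.322/-0.170; half-tol=0.246, Σhalf²=0.060516
  -B: nom -20.590 → Σnom=22.110; wc +0.294/-0.470 → slack +0.616/-0.640; half-tol=0.382, Σhalf²=0.206440
  -C: nom -7.430 → Σnom=14.680; wc +0.030/-0.030 → slack +0.646/-0.670; half-tol=0.030, Σhalf²=0.207340
  -D: nom -26.520 → Σnom=-11.840; wc +0.120/-0.130 → slack +0.766/-0.800; half-tol=0.125, Σhalf²=0.222965
  +E: nom +38.100 → Σnom=26.260; wc +0.166/-0.166 → slack +0.932/-0.966; half-tol=0.166, Σhalf²=0.250521
  -F: nom -5.600 → Σnom=20.660; wc +0.330/-0.380 → slack +1.262/-1.346; half-tol=0.355, Σhalf²=0.376546
Nominal = 20.660. Worst-case = [20.660 - 1.346, 20.660 + 1.262] = [19.314, 21.922]. RSS = √0.376546 = 0.614.

nominal=20.660 wc=[19.314,21.922] rss=0.614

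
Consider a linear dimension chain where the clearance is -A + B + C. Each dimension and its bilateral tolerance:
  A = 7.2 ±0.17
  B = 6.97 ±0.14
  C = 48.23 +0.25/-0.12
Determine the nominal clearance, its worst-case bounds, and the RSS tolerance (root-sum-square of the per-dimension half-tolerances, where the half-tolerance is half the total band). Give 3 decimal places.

nominal=48.000 wc=[47.570,48.560] rss=0.288

Stack each dimension's contribution:
  -A: nom -7.200 → Σnom=-7.200; wc +0.170/-0.170 → slack +0.170/-0.170; half-tol=0.170, Σhalf²=0.028900
  +B: nom +6.970 → Σnom=-0.230; wc +0.140/-0.140 → slack +0.310/-0.310; half-tol=0.140, Σhalf²=0.048500
  +C: nom +48.230 → Σnom=48.000; wc +0.250/-0.120 → slack +0.560/-0.430; half-tol=0.185, Σhalf²=0.082725
Nominal = 48.000. Worst-case = [48.000 - 0.430, 48.000 + 0.560] = [47.570, 48.560]. RSS = √0.082725 = 0.288.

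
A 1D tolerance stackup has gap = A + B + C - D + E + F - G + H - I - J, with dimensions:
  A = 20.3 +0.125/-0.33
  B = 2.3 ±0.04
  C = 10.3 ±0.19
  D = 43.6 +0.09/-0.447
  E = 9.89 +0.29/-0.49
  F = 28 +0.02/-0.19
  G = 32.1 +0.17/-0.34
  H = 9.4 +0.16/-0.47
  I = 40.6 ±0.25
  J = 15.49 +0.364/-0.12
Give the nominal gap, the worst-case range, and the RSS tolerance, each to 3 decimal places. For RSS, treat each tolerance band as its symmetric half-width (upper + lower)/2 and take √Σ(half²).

Stack each dimension's contribution:
  +A: nom +20.300 → Σnom=20.300; wc +0.125/-0.330 → slack +0.125/-0.330; half-tol=0.228, Σhalf²=0.051756
  +B: nom +2.300 → Σnom=22.600; wc +0.040/-0.040 → slack +0.165/-0.370; half-tol=0.040, Σhalf²=0.053356
  +C: nom +10.300 → Σnom=32.900; wc +0.190/-0.190 → slack +0.355/-0.560; half-tol=0.190, Σhalf²=0.089456
  -D: nom -43.600 → Σnom=-10.700; wc +0.447/-0.090 → slack +0.802/-0.650; half-tol=0.269, Σhalf²=0.161549
  +E: nom +9.890 → Σnom=-0.810; wc +0.290/-0.490 → slack +1.092/-1.140; half-tol=0.390, Σhalf²=0.313648
  +F: nom +28.000 → Σnom=27.190; wc +0.020/-0.190 → slack +1.112/-1.330; half-tol=0.105, Σhalf²=0.324674
  -G: nom -32.100 → Σnom=-4.910; wc +0.340/-0.170 → slack +1.452/-1.500; half-tol=0.255, Σhalf²=0.389699
  +H: nom +9.400 → Σnom=4.490; wc +0.160/-0.470 → slack +1.612/-1.970; half-tol=0.315, Σhalf²=0.488924
  -I: nom -40.600 → Σnom=-36.110; wc +0.250/-0.250 → slack +1.862/-2.220; half-tol=0.250, Σhalf²=0.551424
  -J: nom -15.490 → Σnom=-51.600; wc +0.120/-0.364 → slack +1.982/-2.584; half-tol=0.242, Σhalf²=0.609988
Nominal = -51.600. Worst-case = [-51.600 - 2.584, -51.600 + 1.982] = [-54.184, -49.618]. RSS = √0.609988 = 0.781.

nominal=-51.600 wc=[-54.184,-49.618] rss=0.781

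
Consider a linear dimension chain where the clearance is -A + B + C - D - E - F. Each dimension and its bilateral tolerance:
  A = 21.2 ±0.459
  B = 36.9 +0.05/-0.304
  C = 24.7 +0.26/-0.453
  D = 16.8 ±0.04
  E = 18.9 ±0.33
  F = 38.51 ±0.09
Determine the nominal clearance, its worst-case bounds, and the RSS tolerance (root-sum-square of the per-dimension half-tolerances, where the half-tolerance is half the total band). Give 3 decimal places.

Stack each dimension's contribution:
  -A: nom -21.200 → Σnom=-21.200; wc +0.459/-0.459 → slack +0.459/-0.459; half-tol=0.459, Σhalf²=0.210681
  +B: nom +36.900 → Σnom=15.700; wc +0.050/-0.304 → slack +0.509/-0.763; half-tol=0.177, Σhalf²=0.242010
  +C: nom +24.700 → Σnom=40.400; wc +0.260/-0.453 → slack +0.769/-1.216; half-tol=0.357, Σhalf²=0.369102
  -D: nom -16.800 → Σnom=23.600; wc +0.040/-0.040 → slack +0.809/-1.256; half-tol=0.040, Σhalf²=0.370702
  -E: nom -18.900 → Σnom=4.700; wc +0.330/-0.330 → slack +1.139/-1.586; half-tol=0.330, Σhalf²=0.479602
  -F: nom -38.510 → Σnom=-33.810; wc +0.090/-0.090 → slack +1.229/-1.676; half-tol=0.090, Σhalf²=0.487702
Nominal = -33.810. Worst-case = [-33.810 - 1.676, -33.810 + 1.229] = [-35.486, -32.581]. RSS = √0.487702 = 0.698.

nominal=-33.810 wc=[-35.486,-32.581] rss=0.698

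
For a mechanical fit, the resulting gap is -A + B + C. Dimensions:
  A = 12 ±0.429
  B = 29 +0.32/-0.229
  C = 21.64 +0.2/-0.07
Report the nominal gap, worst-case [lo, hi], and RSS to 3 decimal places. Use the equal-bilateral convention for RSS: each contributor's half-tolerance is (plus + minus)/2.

nominal=38.640 wc=[37.912,39.589] rss=0.527

Stack each dimension's contribution:
  -A: nom -12.000 → Σnom=-12.000; wc +0.429/-0.429 → slack +0.429/-0.429; half-tol=0.429, Σhalf²=0.184041
  +B: nom +29.000 → Σnom=17.000; wc +0.320/-0.229 → slack +0.749/-0.658; half-tol=0.275, Σhalf²=0.259391
  +C: nom +21.640 → Σnom=38.640; wc +0.200/-0.070 → slack +0.949/-0.728; half-tol=0.135, Σhalf²=0.277616
Nominal = 38.640. Worst-case = [38.640 - 0.728, 38.640 + 0.949] = [37.912, 39.589]. RSS = √0.277616 = 0.527.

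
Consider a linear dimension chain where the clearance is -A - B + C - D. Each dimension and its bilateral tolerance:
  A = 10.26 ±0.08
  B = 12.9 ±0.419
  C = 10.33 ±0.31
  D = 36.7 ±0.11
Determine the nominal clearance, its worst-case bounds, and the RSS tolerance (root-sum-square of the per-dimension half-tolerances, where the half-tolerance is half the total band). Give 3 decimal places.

Stack each dimension's contribution:
  -A: nom -10.260 → Σnom=-10.260; wc +0.080/-0.080 → slack +0.080/-0.080; half-tol=0.080, Σhalf²=0.006400
  -B: nom -12.900 → Σnom=-23.160; wc +0.419/-0.419 → slack +0.499/-0.499; half-tol=0.419, Σhalf²=0.181961
  +C: nom +10.330 → Σnom=-12.830; wc +0.310/-0.310 → slack +0.809/-0.809; half-tol=0.310, Σhalf²=0.278061
  -D: nom -36.700 → Σnom=-49.530; wc +0.110/-0.110 → slack +0.919/-0.919; half-tol=0.110, Σhalf²=0.290161
Nominal = -49.530. Worst-case = [-49.530 - 0.919, -49.530 + 0.919] = [-50.449, -48.611]. RSS = √0.290161 = 0.539.

nominal=-49.530 wc=[-50.449,-48.611] rss=0.539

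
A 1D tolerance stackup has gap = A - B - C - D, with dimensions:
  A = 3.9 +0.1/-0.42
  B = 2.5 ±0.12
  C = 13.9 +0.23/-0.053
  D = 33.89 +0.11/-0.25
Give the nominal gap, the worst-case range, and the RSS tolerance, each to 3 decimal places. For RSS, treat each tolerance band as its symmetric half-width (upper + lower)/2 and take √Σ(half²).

nominal=-46.390 wc=[-47.270,-45.867] rss=0.367

Stack each dimension's contribution:
  +A: nom +3.900 → Σnom=3.900; wc +0.100/-0.420 → slack +0.100/-0.420; half-tol=0.260, Σhalf²=0.067600
  -B: nom -2.500 → Σnom=1.400; wc +0.120/-0.120 → slack +0.220/-0.540; half-tol=0.120, Σhalf²=0.082000
  -C: nom -13.900 → Σnom=-12.500; wc +0.053/-0.230 → slack +0.273/-0.770; half-tol=0.142, Σhalf²=0.102022
  -D: nom -33.890 → Σnom=-46.390; wc +0.250/-0.110 → slack +0.523/-0.880; half-tol=0.180, Σhalf²=0.134422
Nominal = -46.390. Worst-case = [-46.390 - 0.880, -46.390 + 0.523] = [-47.270, -45.867]. RSS = √0.134422 = 0.367.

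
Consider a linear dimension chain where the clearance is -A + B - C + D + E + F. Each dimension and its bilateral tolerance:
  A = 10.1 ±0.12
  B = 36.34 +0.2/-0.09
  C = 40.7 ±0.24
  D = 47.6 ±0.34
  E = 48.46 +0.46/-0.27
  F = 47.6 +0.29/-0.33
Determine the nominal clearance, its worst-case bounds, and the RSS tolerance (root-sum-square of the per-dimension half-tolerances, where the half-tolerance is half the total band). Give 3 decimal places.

Stack each dimension's contribution:
  -A: nom -10.100 → Σnom=-10.100; wc +0.120/-0.120 → slack +0.120/-0.120; half-tol=0.120, Σhalf²=0.014400
  +B: nom +36.340 → Σnom=26.240; wc +0.200/-0.090 → slack +0.320/-0.210; half-tol=0.145, Σhalf²=0.035425
  -C: nom -40.700 → Σnom=-14.460; wc +0.240/-0.240 → slack +0.560/-0.450; half-tol=0.240, Σhalf²=0.093025
  +D: nom +47.600 → Σnom=33.140; wc +0.340/-0.340 → slack +0.900/-0.790; half-tol=0.340, Σhalf²=0.208625
  +E: nom +48.460 → Σnom=81.600; wc +0.460/-0.270 → slack +1.360/-1.060; half-tol=0.365, Σhalf²=0.341850
  +F: nom +47.600 → Σnom=129.200; wc +0.290/-0.330 → slack +1.650/-1.390; half-tol=0.310, Σhalf²=0.437950
Nominal = 129.200. Worst-case = [129.200 - 1.390, 129.200 + 1.650] = [127.810, 130.850]. RSS = √0.437950 = 0.662.

nominal=129.200 wc=[127.810,130.850] rss=0.662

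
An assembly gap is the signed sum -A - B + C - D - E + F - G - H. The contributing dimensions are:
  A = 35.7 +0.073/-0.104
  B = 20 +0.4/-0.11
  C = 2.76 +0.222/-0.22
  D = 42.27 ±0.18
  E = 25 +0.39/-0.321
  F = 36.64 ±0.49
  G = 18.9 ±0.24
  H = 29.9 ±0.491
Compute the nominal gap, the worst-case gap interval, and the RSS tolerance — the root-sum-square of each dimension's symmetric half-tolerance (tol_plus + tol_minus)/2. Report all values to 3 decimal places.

Stack each dimension's contribution:
  -A: nom -35.700 → Σnom=-35.700; wc +0.104/-0.073 → slack +0.104/-0.073; half-tol=0.088, Σhalf²=0.007832
  -B: nom -20.000 → Σnom=-55.700; wc +0.110/-0.400 → slack +0.214/-0.473; half-tol=0.255, Σhalf²=0.072857
  +C: nom +2.760 → Σnom=-52.940; wc +0.222/-0.220 → slack +0.436/-0.693; half-tol=0.221, Σhalf²=0.121698
  -D: nom -42.270 → Σnom=-95.210; wc +0.180/-0.180 → slack +0.616/-0.873; half-tol=0.180, Σhalf²=0.154098
  -E: nom -25.000 → Σnom=-120.210; wc +0.321/-0.390 → slack +0.937/-1.263; half-tol=0.356, Σhalf²=0.280479
  +F: nom +36.640 → Σnom=-83.570; wc +0.490/-0.490 → slack +1.427/-1.753; half-tol=0.490, Σhalf²=0.520579
  -G: nom -18.900 → Σnom=-102.470; wc +0.240/-0.240 → slack +1.667/-1.993; half-tol=0.240, Σhalf²=0.578179
  -H: nom -29.900 → Σnom=-132.370; wc +0.491/-0.491 → slack +2.158/-2.484; half-tol=0.491, Σhalf²=0.819260
Nominal = -132.370. Worst-case = [-132.370 - 2.484, -132.370 + 2.158] = [-134.854, -130.212]. RSS = √0.819260 = 0.905.

nominal=-132.370 wc=[-134.854,-130.212] rss=0.905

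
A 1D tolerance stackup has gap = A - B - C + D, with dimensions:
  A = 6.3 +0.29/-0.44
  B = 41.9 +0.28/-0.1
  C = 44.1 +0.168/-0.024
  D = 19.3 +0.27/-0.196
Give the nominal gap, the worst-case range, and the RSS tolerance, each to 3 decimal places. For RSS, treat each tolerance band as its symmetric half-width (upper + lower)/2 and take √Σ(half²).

Stack each dimension's contribution:
  +A: nom +6.300 → Σnom=6.300; wc +0.290/-0.440 → slack +0.290/-0.440; half-tol=0.365, Σhalf²=0.133225
  -B: nom -41.900 → Σnom=-35.600; wc +0.100/-0.280 → slack +0.390/-0.720; half-tol=0.190, Σhalf²=0.169325
  -C: nom -44.100 → Σnom=-79.700; wc +0.024/-0.168 → slack +0.414/-0.888; half-tol=0.096, Σhalf²=0.178541
  +D: nom +19.300 → Σnom=-60.400; wc +0.270/-0.196 → slack +0.684/-1.084; half-tol=0.233, Σhalf²=0.232830
Nominal = -60.400. Worst-case = [-60.400 - 1.084, -60.400 + 0.684] = [-61.484, -59.716]. RSS = √0.232830 = 0.483.

nominal=-60.400 wc=[-61.484,-59.716] rss=0.483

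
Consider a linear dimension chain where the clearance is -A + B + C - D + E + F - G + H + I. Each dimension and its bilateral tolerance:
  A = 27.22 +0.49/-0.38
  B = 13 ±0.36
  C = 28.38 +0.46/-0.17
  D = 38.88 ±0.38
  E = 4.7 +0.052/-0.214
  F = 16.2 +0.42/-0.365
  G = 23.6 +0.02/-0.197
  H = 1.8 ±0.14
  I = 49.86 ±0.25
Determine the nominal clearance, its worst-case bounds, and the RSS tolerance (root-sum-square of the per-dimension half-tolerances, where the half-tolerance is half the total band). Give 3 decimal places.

nominal=24.240 wc=[21.851,26.879] rss=0.910

Stack each dimension's contribution:
  -A: nom -27.220 → Σnom=-27.220; wc +0.380/-0.490 → slack +0.380/-0.490; half-tol=0.435, Σhalf²=0.189225
  +B: nom +13.000 → Σnom=-14.220; wc +0.360/-0.360 → slack +0.740/-0.850; half-tol=0.360, Σhalf²=0.318825
  +C: nom +28.380 → Σnom=14.160; wc +0.460/-0.170 → slack +1.200/-1.020; half-tol=0.315, Σhalf²=0.418050
  -D: nom -38.880 → Σnom=-24.720; wc +0.380/-0.380 → slack +1.580/-1.400; half-tol=0.380, Σhalf²=0.562450
  +E: nom +4.700 → Σnom=-20.020; wc +0.052/-0.214 → slack +1.632/-1.614; half-tol=0.133, Σhalf²=0.580139
  +F: nom +16.200 → Σnom=-3.820; wc +0.420/-0.365 → slack +2.052/-1.979; half-tol=0.392, Σhalf²=0.734195
  -G: nom -23.600 → Σnom=-27.420; wc +0.197/-0.020 → slack +2.249/-1.999; half-tol=0.108, Σhalf²=0.745968
  +H: nom +1.800 → Σnom=-25.620; wc +0.140/-0.140 → slack +2.389/-2.139; half-tol=0.140, Σhalf²=0.765567
  +I: nom +49.860 → Σnom=24.240; wc +0.250/-0.250 → slack +2.639/-2.389; half-tol=0.250, Σhalf²=0.828067
Nominal = 24.240. Worst-case = [24.240 - 2.389, 24.240 + 2.639] = [21.851, 26.879]. RSS = √0.828067 = 0.910.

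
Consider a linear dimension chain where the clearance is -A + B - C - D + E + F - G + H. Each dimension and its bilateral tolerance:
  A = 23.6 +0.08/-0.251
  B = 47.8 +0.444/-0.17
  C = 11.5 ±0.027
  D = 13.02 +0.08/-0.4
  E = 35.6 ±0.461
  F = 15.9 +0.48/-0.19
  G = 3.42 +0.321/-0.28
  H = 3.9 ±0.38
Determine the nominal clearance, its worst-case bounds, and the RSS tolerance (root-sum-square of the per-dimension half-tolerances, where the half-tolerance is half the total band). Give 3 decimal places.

nominal=51.660 wc=[49.951,54.383] rss=0.860

Stack each dimension's contribution:
  -A: nom -23.600 → Σnom=-23.600; wc +0.251/-0.080 → slack +0.251/-0.080; half-tol=0.166, Σhalf²=0.027390
  +B: nom +47.800 → Σnom=24.200; wc +0.444/-0.170 → slack +0.695/-0.250; half-tol=0.307, Σhalf²=0.121639
  -C: nom -11.500 → Σnom=12.700; wc +0.027/-0.027 → slack +0.722/-0.277; half-tol=0.027, Σhalf²=0.122368
  -D: nom -13.020 → Σnom=-0.320; wc +0.400/-0.080 → slack +1.122/-0.357; half-tol=0.240, Σhalf²=0.179968
  +E: nom +35.600 → Σnom=35.280; wc +0.461/-0.461 → slack +1.583/-0.818; half-tol=0.461, Σhalf²=0.392489
  +F: nom +15.900 → Σnom=51.180; wc +0.480/-0.190 → slack +2.063/-1.008; half-tol=0.335, Σhalf²=0.504714
  -G: nom -3.420 → Σnom=47.760; wc +0.280/-0.321 → slack +2.343/-1.329; half-tol=0.300, Σhalf²=0.595015
  +H: nom +3.900 → Σnom=51.660; wc +0.380/-0.380 → slack +2.723/-1.709; half-tol=0.380, Σhalf²=0.739414
Nominal = 51.660. Worst-case = [51.660 - 1.709, 51.660 + 2.723] = [49.951, 54.383]. RSS = √0.739414 = 0.860.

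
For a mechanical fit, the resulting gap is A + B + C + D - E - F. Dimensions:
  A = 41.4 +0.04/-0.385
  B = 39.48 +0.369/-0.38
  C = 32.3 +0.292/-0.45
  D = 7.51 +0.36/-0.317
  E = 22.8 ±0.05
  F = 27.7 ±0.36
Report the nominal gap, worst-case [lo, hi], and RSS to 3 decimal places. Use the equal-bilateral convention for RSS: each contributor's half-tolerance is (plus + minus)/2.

Stack each dimension's contribution:
  +A: nom +41.400 → Σnom=41.400; wc +0.040/-0.385 → slack +0.040/-0.385; half-tol=0.212, Σhalf²=0.045156
  +B: nom +39.480 → Σnom=80.880; wc +0.369/-0.380 → slack +0.409/-0.765; half-tol=0.374, Σhalf²=0.185406
  +C: nom +32.300 → Σnom=113.180; wc +0.292/-0.450 → slack +0.701/-1.215; half-tol=0.371, Σhalf²=0.323047
  +D: nom +7.510 → Σnom=120.690; wc +0.360/-0.317 → slack +1.061/-1.532; half-tol=0.339, Σhalf²=0.437630
  -E: nom -22.800 → Σnom=97.890; wc +0.050/-0.050 → slack +1.111/-1.582; half-tol=0.050, Σhalf²=0.440130
  -F: nom -27.700 → Σnom=70.190; wc +0.360/-0.360 → slack +1.471/-1.942; half-tol=0.360, Σhalf²=0.569730
Nominal = 70.190. Worst-case = [70.190 - 1.942, 70.190 + 1.471] = [68.248, 71.661]. RSS = √0.569730 = 0.755.

nominal=70.190 wc=[68.248,71.661] rss=0.755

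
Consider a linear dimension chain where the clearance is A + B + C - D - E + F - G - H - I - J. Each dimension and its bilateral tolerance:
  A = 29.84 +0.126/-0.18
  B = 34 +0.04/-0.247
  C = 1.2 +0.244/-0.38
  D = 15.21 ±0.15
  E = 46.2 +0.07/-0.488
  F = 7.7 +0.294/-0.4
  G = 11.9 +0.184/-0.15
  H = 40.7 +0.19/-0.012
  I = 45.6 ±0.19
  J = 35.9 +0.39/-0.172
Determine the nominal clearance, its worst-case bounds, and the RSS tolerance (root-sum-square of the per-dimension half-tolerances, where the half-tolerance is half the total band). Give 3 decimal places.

nominal=-122.770 wc=[-125.151,-120.904] rss=0.718

Stack each dimension's contribution:
  +A: nom +29.840 → Σnom=29.840; wc +0.126/-0.180 → slack +0.126/-0.180; half-tol=0.153, Σhalf²=0.023409
  +B: nom +34.000 → Σnom=63.840; wc +0.040/-0.247 → slack +0.166/-0.427; half-tol=0.143, Σhalf²=0.044001
  +C: nom +1.200 → Σnom=65.040; wc +0.244/-0.380 → slack +0.410/-0.807; half-tol=0.312, Σhalf²=0.141345
  -D: nom -15.210 → Σnom=49.830; wc +0.150/-0.150 → slack +0.560/-0.957; half-tol=0.150, Σhalf²=0.163845
  -E: nom -46.200 → Σnom=3.630; wc +0.488/-0.070 → slack +1.048/-1.027; half-tol=0.279, Σhalf²=0.241686
  +F: nom +7.700 → Σnom=11.330; wc +0.294/-0.400 → slack +1.342/-1.427; half-tol=0.347, Σhalf²=0.362095
  -G: nom -11.900 → Σnom=-0.570; wc +0.150/-0.184 → slack +1.492/-1.611; half-tol=0.167, Σhalf²=0.389984
  -H: nom -40.700 → Σnom=-41.270; wc +0.012/-0.190 → slack +1.504/-1.801; half-tol=0.101, Σhalf²=0.400185
  -I: nom -45.600 → Σnom=-86.870; wc +0.190/-0.190 → slack +1.694/-1.991; half-tol=0.190, Σhalf²=0.436285
  -J: nom -35.900 → Σnom=-122.770; wc +0.172/-0.390 → slack +1.866/-2.381; half-tol=0.281, Σhalf²=0.515246
Nominal = -122.770. Worst-case = [-122.770 - 2.381, -122.770 + 1.866] = [-125.151, -120.904]. RSS = √0.515246 = 0.718.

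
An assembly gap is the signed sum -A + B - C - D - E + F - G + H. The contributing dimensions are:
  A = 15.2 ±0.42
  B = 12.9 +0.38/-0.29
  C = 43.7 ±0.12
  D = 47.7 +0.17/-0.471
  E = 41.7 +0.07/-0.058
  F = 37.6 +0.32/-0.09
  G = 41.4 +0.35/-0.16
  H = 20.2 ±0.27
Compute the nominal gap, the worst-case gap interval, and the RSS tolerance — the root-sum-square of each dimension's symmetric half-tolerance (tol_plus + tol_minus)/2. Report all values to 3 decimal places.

nominal=-119.000 wc=[-120.780,-116.801] rss=0.768

Stack each dimension's contribution:
  -A: nom -15.200 → Σnom=-15.200; wc +0.420/-0.420 → slack +0.420/-0.420; half-tol=0.420, Σhalf²=0.176400
  +B: nom +12.900 → Σnom=-2.300; wc +0.380/-0.290 → slack +0.800/-0.710; half-tol=0.335, Σhalf²=0.288625
  -C: nom -43.700 → Σnom=-46.000; wc +0.120/-0.120 → slack +0.920/-0.830; half-tol=0.120, Σhalf²=0.303025
  -D: nom -47.700 → Σnom=-93.700; wc +0.471/-0.170 → slack +1.391/-1.000; half-tol=0.321, Σhalf²=0.405745
  -E: nom -41.700 → Σnom=-135.400; wc +0.058/-0.070 → slack +1.449/-1.070; half-tol=0.064, Σhalf²=0.409841
  +F: nom +37.600 → Σnom=-97.800; wc +0.320/-0.090 → slack +1.769/-1.160; half-tol=0.205, Σhalf²=0.451866
  -G: nom -41.400 → Σnom=-139.200; wc +0.160/-0.350 → slack +1.929/-1.510; half-tol=0.255, Σhalf²=0.516891
  +H: nom +20.200 → Σnom=-119.000; wc +0.270/-0.270 → slack +2.199/-1.780; half-tol=0.270, Σhalf²=0.589791
Nominal = -119.000. Worst-case = [-119.000 - 1.780, -119.000 + 2.199] = [-120.780, -116.801]. RSS = √0.589791 = 0.768.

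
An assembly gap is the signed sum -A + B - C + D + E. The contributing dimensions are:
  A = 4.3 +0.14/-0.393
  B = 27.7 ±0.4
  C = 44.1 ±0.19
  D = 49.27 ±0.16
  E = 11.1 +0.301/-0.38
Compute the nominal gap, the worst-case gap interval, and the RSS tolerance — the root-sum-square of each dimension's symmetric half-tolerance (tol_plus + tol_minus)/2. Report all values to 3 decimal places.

nominal=39.670 wc=[38.400,41.114] rss=0.639

Stack each dimension's contribution:
  -A: nom -4.300 → Σnom=-4.300; wc +0.393/-0.140 → slack +0.393/-0.140; half-tol=0.267, Σhalf²=0.071022
  +B: nom +27.700 → Σnom=23.400; wc +0.400/-0.400 → slack +0.793/-0.540; half-tol=0.400, Σhalf²=0.231022
  -C: nom -44.100 → Σnom=-20.700; wc +0.190/-0.190 → slack +0.983/-0.730; half-tol=0.190, Σhalf²=0.267122
  +D: nom +49.270 → Σnom=28.570; wc +0.160/-0.160 → slack +1.143/-0.890; half-tol=0.160, Σhalf²=0.292722
  +E: nom +11.100 → Σnom=39.670; wc +0.301/-0.380 → slack +1.444/-1.270; half-tol=0.341, Σhalf²=0.408663
Nominal = 39.670. Worst-case = [39.670 - 1.270, 39.670 + 1.444] = [38.400, 41.114]. RSS = √0.408663 = 0.639.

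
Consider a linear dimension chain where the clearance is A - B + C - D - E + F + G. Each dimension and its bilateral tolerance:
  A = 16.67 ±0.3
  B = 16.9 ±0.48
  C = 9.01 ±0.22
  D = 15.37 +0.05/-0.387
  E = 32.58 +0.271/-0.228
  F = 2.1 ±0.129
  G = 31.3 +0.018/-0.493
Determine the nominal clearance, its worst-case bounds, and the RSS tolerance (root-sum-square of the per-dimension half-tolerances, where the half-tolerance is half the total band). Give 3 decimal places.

nominal=-5.770 wc=[-7.713,-4.008] rss=0.749

Stack each dimension's contribution:
  +A: nom +16.670 → Σnom=16.670; wc +0.300/-0.300 → slack +0.300/-0.300; half-tol=0.300, Σhalf²=0.090000
  -B: nom -16.900 → Σnom=-0.230; wc +0.480/-0.480 → slack +0.780/-0.780; half-tol=0.480, Σhalf²=0.320400
  +C: nom +9.010 → Σnom=8.780; wc +0.220/-0.220 → slack +1.000/-1.000; half-tol=0.220, Σhalf²=0.368800
  -D: nom -15.370 → Σnom=-6.590; wc +0.387/-0.050 → slack +1.387/-1.050; half-tol=0.218, Σhalf²=0.416542
  -E: nom -32.580 → Σnom=-39.170; wc +0.228/-0.271 → slack +1.615/-1.321; half-tol=0.249, Σhalf²=0.478793
  +F: nom +2.100 → Σnom=-37.070; wc +0.129/-0.129 → slack +1.744/-1.450; half-tol=0.129, Σhalf²=0.495434
  +G: nom +31.300 → Σnom=-5.770; wc +0.018/-0.493 → slack +1.762/-1.943; half-tol=0.256, Σhalf²=0.560714
Nominal = -5.770. Worst-case = [-5.770 - 1.943, -5.770 + 1.762] = [-7.713, -4.008]. RSS = √0.560714 = 0.749.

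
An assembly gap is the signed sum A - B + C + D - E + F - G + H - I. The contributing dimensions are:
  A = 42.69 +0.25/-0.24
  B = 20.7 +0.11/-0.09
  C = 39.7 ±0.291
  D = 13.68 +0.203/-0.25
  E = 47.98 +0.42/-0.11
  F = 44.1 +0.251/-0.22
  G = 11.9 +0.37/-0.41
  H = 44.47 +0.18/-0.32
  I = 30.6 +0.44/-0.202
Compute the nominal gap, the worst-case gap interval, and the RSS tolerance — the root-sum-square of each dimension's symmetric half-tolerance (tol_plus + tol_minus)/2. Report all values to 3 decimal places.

Stack each dimension's contribution:
  +A: nom +42.690 → Σnom=42.690; wc +0.250/-0.240 → slack +0.250/-0.240; half-tol=0.245, Σhalf²=0.060025
  -B: nom -20.700 → Σnom=21.990; wc +0.090/-0.110 → slack +0.340/-0.350; half-tol=0.100, Σhalf²=0.070025
  +C: nom +39.700 → Σnom=61.690; wc +0.291/-0.291 → slack +0.631/-0.641; half-tol=0.291, Σhalf²=0.154706
  +D: nom +13.680 → Σnom=75.370; wc +0.203/-0.250 → slack +0.834/-0.891; half-tol=0.227, Σhalf²=0.206008
  -E: nom -47.980 → Σnom=27.390; wc +0.110/-0.420 → slack +0.944/-1.311; half-tol=0.265, Σhalf²=0.276233
  +F: nom +44.100 → Σnom=71.490; wc +0.251/-0.220 → slack +1.195/-1.531; half-tol=0.235, Σhalf²=0.331693
  -G: nom -11.900 → Σnom=59.590; wc +0.410/-0.370 → slack +1.605/-1.901; half-tol=0.390, Σhalf²=0.483793
  +H: nom +44.470 → Σnom=104.060; wc +0.180/-0.320 → slack +1.785/-2.221; half-tol=0.250, Σhalf²=0.546293
  -I: nom -30.600 → Σnom=73.460; wc +0.202/-0.440 → slack +1.987/-2.661; half-tol=0.321, Σhalf²=0.649335
Nominal = 73.460. Worst-case = [73.460 - 2.661, 73.460 + 1.987] = [70.799, 75.447]. RSS = √0.649335 = 0.806.

nominal=73.460 wc=[70.799,75.447] rss=0.806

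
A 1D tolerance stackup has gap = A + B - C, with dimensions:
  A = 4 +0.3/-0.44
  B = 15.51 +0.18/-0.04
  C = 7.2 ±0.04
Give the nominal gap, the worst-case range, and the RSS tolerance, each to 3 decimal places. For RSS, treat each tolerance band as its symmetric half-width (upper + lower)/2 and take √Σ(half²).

Stack each dimension's contribution:
  +A: nom +4.000 → Σnom=4.000; wc +0.300/-0.440 → slack +0.300/-0.440; half-tol=0.370, Σhalf²=0.136900
  +B: nom +15.510 → Σnom=19.510; wc +0.180/-0.040 → slack +0.480/-0.480; half-tol=0.110, Σhalf²=0.149000
  -C: nom -7.200 → Σnom=12.310; wc +0.040/-0.040 → slack +0.520/-0.520; half-tol=0.040, Σhalf²=0.150600
Nominal = 12.310. Worst-case = [12.310 - 0.520, 12.310 + 0.520] = [11.790, 12.830]. RSS = √0.150600 = 0.388.

nominal=12.310 wc=[11.790,12.830] rss=0.388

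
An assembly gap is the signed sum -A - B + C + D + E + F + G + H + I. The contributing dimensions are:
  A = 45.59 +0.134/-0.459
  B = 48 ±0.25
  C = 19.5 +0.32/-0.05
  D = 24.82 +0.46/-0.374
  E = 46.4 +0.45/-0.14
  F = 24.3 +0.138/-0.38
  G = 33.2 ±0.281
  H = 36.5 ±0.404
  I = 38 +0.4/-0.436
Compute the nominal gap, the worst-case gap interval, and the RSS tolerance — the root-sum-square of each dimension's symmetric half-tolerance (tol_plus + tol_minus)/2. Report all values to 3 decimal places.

Stack each dimension's contribution:
  -A: nom -45.590 → Σnom=-45.590; wc +0.459/-0.134 → slack +0.459/-0.134; half-tol=0.296, Σhalf²=0.087912
  -B: nom -48.000 → Σnom=-93.590; wc +0.250/-0.250 → slack +0.709/-0.384; half-tol=0.250, Σhalf²=0.150412
  +C: nom +19.500 → Σnom=-74.090; wc +0.320/-0.050 → slack +1.029/-0.434; half-tol=0.185, Σhalf²=0.184637
  +D: nom +24.820 → Σnom=-49.270; wc +0.460/-0.374 → slack +1.489/-0.808; half-tol=0.417, Σhalf²=0.358526
  +E: nom +46.400 → Σnom=-2.870; wc +0.450/-0.140 → slack +1.939/-0.948; half-tol=0.295, Σhalf²=0.445551
  +F: nom +24.300 → Σnom=21.430; wc +0.138/-0.380 → slack +2.077/-1.328; half-tol=0.259, Σhalf²=0.512632
  +G: nom +33.200 → Σnom=54.630; wc +0.281/-0.281 → slack +2.358/-1.609; half-tol=0.281, Σhalf²=0.591593
  +H: nom +36.500 → Σnom=91.130; wc +0.404/-0.404 → slack +2.762/-2.013; half-tol=0.404, Σhalf²=0.754809
  +I: nom +38.000 → Σnom=129.130; wc +0.400/-0.436 → slack +3.162/-2.449; half-tol=0.418, Σhalf²=0.929533
Nominal = 129.130. Worst-case = [129.130 - 2.449, 129.130 + 3.162] = [126.681, 132.292]. RSS = √0.929533 = 0.964.

nominal=129.130 wc=[126.681,132.292] rss=0.964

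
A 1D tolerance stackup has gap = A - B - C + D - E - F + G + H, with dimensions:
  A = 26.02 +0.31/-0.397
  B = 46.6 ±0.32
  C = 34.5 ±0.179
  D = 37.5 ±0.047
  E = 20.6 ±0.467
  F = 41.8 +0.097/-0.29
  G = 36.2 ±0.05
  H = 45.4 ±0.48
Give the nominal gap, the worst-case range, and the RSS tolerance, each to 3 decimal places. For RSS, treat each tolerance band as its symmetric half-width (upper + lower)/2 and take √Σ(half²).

nominal=1.620 wc=[-0.417,3.763] rss=0.866

Stack each dimension's contribution:
  +A: nom +26.020 → Σnom=26.020; wc +0.310/-0.397 → slack +0.310/-0.397; half-tol=0.354, Σhalf²=0.124962
  -B: nom -46.600 → Σnom=-20.580; wc +0.320/-0.320 → slack +0.630/-0.717; half-tol=0.320, Σhalf²=0.227362
  -C: nom -34.500 → Σnom=-55.080; wc +0.179/-0.179 → slack +0.809/-0.896; half-tol=0.179, Σhalf²=0.259403
  +D: nom +37.500 → Σnom=-17.580; wc +0.047/-0.047 → slack +0.856/-0.943; half-tol=0.047, Σhalf²=0.261612
  -E: nom -20.600 → Σnom=-38.180; wc +0.467/-0.467 → slack +1.323/-1.410; half-tol=0.467, Σhalf²=0.479701
  -F: nom -41.800 → Σnom=-79.980; wc +0.290/-0.097 → slack +1.613/-1.507; half-tol=0.194, Σhalf²=0.517144
  +G: nom +36.200 → Σnom=-43.780; wc +0.050/-0.050 → slack +1.663/-1.557; half-tol=0.050, Σhalf²=0.519644
  +H: nom +45.400 → Σnom=1.620; wc +0.480/-0.480 → slack +2.143/-2.037; half-tol=0.480, Σhalf²=0.750044
Nominal = 1.620. Worst-case = [1.620 - 2.037, 1.620 + 2.143] = [-0.417, 3.763]. RSS = √0.750044 = 0.866.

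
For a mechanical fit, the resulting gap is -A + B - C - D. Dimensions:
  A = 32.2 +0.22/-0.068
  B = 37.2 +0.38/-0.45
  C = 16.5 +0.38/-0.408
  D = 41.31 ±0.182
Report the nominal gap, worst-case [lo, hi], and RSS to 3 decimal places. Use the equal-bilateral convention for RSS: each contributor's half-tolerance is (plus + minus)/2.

Stack each dimension's contribution:
  -A: nom -32.200 → Σnom=-32.200; wc +0.068/-0.220 → slack +0.068/-0.220; half-tol=0.144, Σhalf²=0.020736
  +B: nom +37.200 → Σnom=5.000; wc +0.380/-0.450 → slack +0.448/-0.670; half-tol=0.415, Σhalf²=0.192961
  -C: nom -16.500 → Σnom=-11.500; wc +0.408/-0.380 → slack +0.856/-1.050; half-tol=0.394, Σhalf²=0.348197
  -D: nom -41.310 → Σnom=-52.810; wc +0.182/-0.182 → slack +1.038/-1.232; half-tol=0.182, Σhalf²=0.381321
Nominal = -52.810. Worst-case = [-52.810 - 1.232, -52.810 + 1.038] = [-54.042, -51.772]. RSS = √0.381321 = 0.618.

nominal=-52.810 wc=[-54.042,-51.772] rss=0.618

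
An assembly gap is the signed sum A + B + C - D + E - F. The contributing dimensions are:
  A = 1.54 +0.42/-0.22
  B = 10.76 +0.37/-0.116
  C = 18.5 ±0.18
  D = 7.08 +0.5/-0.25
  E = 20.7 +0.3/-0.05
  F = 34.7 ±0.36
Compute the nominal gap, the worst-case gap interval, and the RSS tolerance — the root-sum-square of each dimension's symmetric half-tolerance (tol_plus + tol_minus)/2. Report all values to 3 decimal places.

Stack each dimension's contribution:
  +A: nom +1.540 → Σnom=1.540; wc +0.420/-0.220 → slack +0.420/-0.220; half-tol=0.320, Σhalf²=0.102400
  +B: nom +10.760 → Σnom=12.300; wc +0.370/-0.116 → slack +0.790/-0.336; half-tol=0.243, Σhalf²=0.161449
  +C: nom +18.500 → Σnom=30.800; wc +0.180/-0.180 → slack +0.970/-0.516; half-tol=0.180, Σhalf²=0.193849
  -D: nom -7.080 → Σnom=23.720; wc +0.250/-0.500 → slack +1.220/-1.016; half-tol=0.375, Σhalf²=0.334474
  +E: nom +20.700 → Σnom=44.420; wc +0.300/-0.050 → slack +1.520/-1.066; half-tol=0.175, Σhalf²=0.365099
  -F: nom -34.700 → Σnom=9.720; wc +0.360/-0.360 → slack +1.880/-1.426; half-tol=0.360, Σhalf²=0.494699
Nominal = 9.720. Worst-case = [9.720 - 1.426, 9.720 + 1.880] = [8.294, 11.600]. RSS = √0.494699 = 0.703.

nominal=9.720 wc=[8.294,11.600] rss=0.703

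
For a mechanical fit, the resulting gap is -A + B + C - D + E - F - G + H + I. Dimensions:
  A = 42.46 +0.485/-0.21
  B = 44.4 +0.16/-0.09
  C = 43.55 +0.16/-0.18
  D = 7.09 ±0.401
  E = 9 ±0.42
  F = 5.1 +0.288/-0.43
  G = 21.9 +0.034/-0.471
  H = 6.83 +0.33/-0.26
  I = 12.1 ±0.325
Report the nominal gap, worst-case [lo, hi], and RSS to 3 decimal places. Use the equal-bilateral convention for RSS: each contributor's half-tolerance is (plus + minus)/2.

nominal=39.330 wc=[36.847,42.237] rss=0.942

Stack each dimension's contribution:
  -A: nom -42.460 → Σnom=-42.460; wc +0.210/-0.485 → slack +0.210/-0.485; half-tol=0.347, Σhalf²=0.120756
  +B: nom +44.400 → Σnom=1.940; wc +0.160/-0.090 → slack +0.370/-0.575; half-tol=0.125, Σhalf²=0.136381
  +C: nom +43.550 → Σnom=45.490; wc +0.160/-0.180 → slack +0.530/-0.755; half-tol=0.170, Σhalf²=0.165281
  -D: nom -7.090 → Σnom=38.400; wc +0.401/-0.401 → slack +0.931/-1.156; half-tol=0.401, Σhalf²=0.326082
  +E: nom +9.000 → Σnom=47.400; wc +0.420/-0.420 → slack +1.351/-1.576; half-tol=0.420, Σhalf²=0.502482
  -F: nom -5.100 → Σnom=42.300; wc +0.430/-0.288 → slack +1.781/-1.864; half-tol=0.359, Σhalf²=0.631363
  -G: nom -21.900 → Σnom=20.400; wc +0.471/-0.034 → slack +2.252/-1.898; half-tol=0.253, Σhalf²=0.695120
  +H: nom +6.830 → Σnom=27.230; wc +0.330/-0.260 → slack +2.582/-2.158; half-tol=0.295, Σhalf²=0.782145
  +I: nom +12.100 → Σnom=39.330; wc +0.325/-0.325 → slack +2.907/-2.483; half-tol=0.325, Σhalf²=0.887769
Nominal = 39.330. Worst-case = [39.330 - 2.483, 39.330 + 2.907] = [36.847, 42.237]. RSS = √0.887769 = 0.942.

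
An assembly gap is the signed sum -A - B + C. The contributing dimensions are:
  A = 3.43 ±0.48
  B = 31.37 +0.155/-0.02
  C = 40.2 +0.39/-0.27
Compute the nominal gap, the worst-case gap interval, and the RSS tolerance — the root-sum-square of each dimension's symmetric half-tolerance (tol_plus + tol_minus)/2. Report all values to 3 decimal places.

Stack each dimension's contribution:
  -A: nom -3.430 → Σnom=-3.430; wc +0.480/-0.480 → slack +0.480/-0.480; half-tol=0.480, Σhalf²=0.230400
  -B: nom -31.370 → Σnom=-34.800; wc +0.020/-0.155 → slack +0.500/-0.635; half-tol=0.087, Σhalf²=0.238056
  +C: nom +40.200 → Σnom=5.400; wc +0.390/-0.270 → slack +0.890/-0.905; half-tol=0.330, Σhalf²=0.346956
Nominal = 5.400. Worst-case = [5.400 - 0.905, 5.400 + 0.890] = [4.495, 6.290]. RSS = √0.346956 = 0.589.

nominal=5.400 wc=[4.495,6.290] rss=0.589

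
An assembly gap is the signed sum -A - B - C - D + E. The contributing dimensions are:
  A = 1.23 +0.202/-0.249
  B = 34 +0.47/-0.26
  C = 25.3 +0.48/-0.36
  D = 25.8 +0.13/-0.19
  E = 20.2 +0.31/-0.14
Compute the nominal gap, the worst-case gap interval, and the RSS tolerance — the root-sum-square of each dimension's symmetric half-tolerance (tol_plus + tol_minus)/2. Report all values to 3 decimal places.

nominal=-66.130 wc=[-67.552,-64.761] rss=0.661

Stack each dimension's contribution:
  -A: nom -1.230 → Σnom=-1.230; wc +0.249/-0.202 → slack +0.249/-0.202; half-tol=0.226, Σhalf²=0.050850
  -B: nom -34.000 → Σnom=-35.230; wc +0.260/-0.470 → slack +0.509/-0.672; half-tol=0.365, Σhalf²=0.184075
  -C: nom -25.300 → Σnom=-60.530; wc +0.360/-0.480 → slack +0.869/-1.152; half-tol=0.420, Σhalf²=0.360475
  -D: nom -25.800 → Σnom=-86.330; wc +0.190/-0.130 → slack +1.059/-1.282; half-tol=0.160, Σhalf²=0.386075
  +E: nom +20.200 → Σnom=-66.130; wc +0.310/-0.140 → slack +1.369/-1.422; half-tol=0.225, Σhalf²=0.436700
Nominal = -66.130. Worst-case = [-66.130 - 1.422, -66.130 + 1.369] = [-67.552, -64.761]. RSS = √0.436700 = 0.661.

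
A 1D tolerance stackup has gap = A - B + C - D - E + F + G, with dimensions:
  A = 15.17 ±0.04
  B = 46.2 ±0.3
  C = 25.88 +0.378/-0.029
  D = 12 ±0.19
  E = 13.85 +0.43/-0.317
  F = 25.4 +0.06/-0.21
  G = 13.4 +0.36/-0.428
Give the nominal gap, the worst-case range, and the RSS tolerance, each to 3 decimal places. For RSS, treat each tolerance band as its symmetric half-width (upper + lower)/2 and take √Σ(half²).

nominal=7.800 wc=[6.173,9.445] rss=0.694

Stack each dimension's contribution:
  +A: nom +15.170 → Σnom=15.170; wc +0.040/-0.040 → slack +0.040/-0.040; half-tol=0.040, Σhalf²=0.001600
  -B: nom -46.200 → Σnom=-31.030; wc +0.300/-0.300 → slack +0.340/-0.340; half-tol=0.300, Σhalf²=0.091600
  +C: nom +25.880 → Σnom=-5.150; wc +0.378/-0.029 → slack +0.718/-0.369; half-tol=0.204, Σhalf²=0.133012
  -D: nom -12.000 → Σnom=-17.150; wc +0.190/-0.190 → slack +0.908/-0.559; half-tol=0.190, Σhalf²=0.169112
  -E: nom -13.850 → Σnom=-31.000; wc +0.317/-0.430 → slack +1.225/-0.989; half-tol=0.373, Σhalf²=0.308615
  +F: nom +25.400 → Σnom=-5.600; wc +0.060/-0.210 → slack +1.285/-1.199; half-tol=0.135, Σhalf²=0.326840
  +G: nom +13.400 → Σnom=7.800; wc +0.360/-0.428 → slack +1.645/-1.627; half-tol=0.394, Σhalf²=0.482075
Nominal = 7.800. Worst-case = [7.800 - 1.627, 7.800 + 1.645] = [6.173, 9.445]. RSS = √0.482075 = 0.694.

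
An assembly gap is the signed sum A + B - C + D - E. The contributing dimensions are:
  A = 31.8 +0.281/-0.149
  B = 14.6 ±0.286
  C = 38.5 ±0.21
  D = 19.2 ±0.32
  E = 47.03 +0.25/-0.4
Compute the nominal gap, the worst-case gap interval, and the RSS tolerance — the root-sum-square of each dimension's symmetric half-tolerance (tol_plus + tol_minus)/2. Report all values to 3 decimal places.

nominal=-19.930 wc=[-21.145,-18.433] rss=0.617

Stack each dimension's contribution:
  +A: nom +31.800 → Σnom=31.800; wc +0.281/-0.149 → slack +0.281/-0.149; half-tol=0.215, Σhalf²=0.046225
  +B: nom +14.600 → Σnom=46.400; wc +0.286/-0.286 → slack +0.567/-0.435; half-tol=0.286, Σhalf²=0.128021
  -C: nom -38.500 → Σnom=7.900; wc +0.210/-0.210 → slack +0.777/-0.645; half-tol=0.210, Σhalf²=0.172121
  +D: nom +19.200 → Σnom=27.100; wc +0.320/-0.320 → slack +1.097/-0.965; half-tol=0.320, Σhalf²=0.274521
  -E: nom -47.030 → Σnom=-19.930; wc +0.400/-0.250 → slack +1.497/-1.215; half-tol=0.325, Σhalf²=0.380146
Nominal = -19.930. Worst-case = [-19.930 - 1.215, -19.930 + 1.497] = [-21.145, -18.433]. RSS = √0.380146 = 0.617.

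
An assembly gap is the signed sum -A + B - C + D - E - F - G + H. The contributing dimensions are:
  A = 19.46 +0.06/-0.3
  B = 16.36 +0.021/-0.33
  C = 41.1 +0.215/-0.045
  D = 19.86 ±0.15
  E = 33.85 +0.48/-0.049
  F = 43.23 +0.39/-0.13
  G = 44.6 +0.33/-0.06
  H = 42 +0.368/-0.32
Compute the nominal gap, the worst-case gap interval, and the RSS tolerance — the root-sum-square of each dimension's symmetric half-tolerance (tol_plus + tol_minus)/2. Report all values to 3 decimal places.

Stack each dimension's contribution:
  -A: nom -19.460 → Σnom=-19.460; wc +0.300/-0.060 → slack +0.300/-0.060; half-tol=0.180, Σhalf²=0.032400
  +B: nom +16.360 → Σnom=-3.100; wc +0.021/-0.330 → slack +0.321/-0.390; half-tol=0.176, Σhalf²=0.063200
  -C: nom -41.100 → Σnom=-44.200; wc +0.045/-0.215 → slack +0.366/-0.605; half-tol=0.130, Σhalf²=0.080100
  +D: nom +19.860 → Σnom=-24.340; wc +0.150/-0.150 → slack +0.516/-0.755; half-tol=0.150, Σhalf²=0.102600
  -E: nom -33.850 → Σnom=-58.190; wc +0.049/-0.480 → slack +0.565/-1.235; half-tol=0.265, Σhalf²=0.172561
  -F: nom -43.230 → Σnom=-101.420; wc +0.130/-0.390 → slack +0.695/-1.625; half-tol=0.260, Σhalf²=0.240160
  -G: nom -44.600 → Σnom=-146.020; wc +0.060/-0.330 → slack +0.755/-1.955; half-tol=0.195, Σhalf²=0.278185
  +H: nom +42.000 → Σnom=-104.020; wc +0.368/-0.320 → slack +1.123/-2.275; half-tol=0.344, Σhalf²=0.396521
Nominal = -104.020. Worst-case = [-104.020 - 2.275, -104.020 + 1.123] = [-106.295, -102.897]. RSS = √0.396521 = 0.630.

nominal=-104.020 wc=[-106.295,-102.897] rss=0.630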